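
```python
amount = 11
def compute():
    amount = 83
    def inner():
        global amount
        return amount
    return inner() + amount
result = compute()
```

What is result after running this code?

Step 1: Global amount = 11. compute() shadows with local amount = 83.
Step 2: inner() uses global keyword, so inner() returns global amount = 11.
Step 3: compute() returns 11 + 83 = 94

The answer is 94.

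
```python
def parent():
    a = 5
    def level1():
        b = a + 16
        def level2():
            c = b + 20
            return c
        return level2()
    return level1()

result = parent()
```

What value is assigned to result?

Step 1: a = 5. b = a + 16 = 21.
Step 2: c = b + 20 = 21 + 20 = 41.
Step 3: result = 41

The answer is 41.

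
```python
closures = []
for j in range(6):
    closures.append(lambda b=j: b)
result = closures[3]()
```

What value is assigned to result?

Step 1: Default argument b=j captures j's value at each iteration.
Step 2: closures[3] captured b = 3 when j was 3.
Step 3: result = 3

The answer is 3.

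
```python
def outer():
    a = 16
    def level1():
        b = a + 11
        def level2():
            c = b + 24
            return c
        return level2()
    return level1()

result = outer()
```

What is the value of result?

Step 1: a = 16. b = a + 11 = 27.
Step 2: c = b + 24 = 27 + 24 = 51.
Step 3: result = 51

The answer is 51.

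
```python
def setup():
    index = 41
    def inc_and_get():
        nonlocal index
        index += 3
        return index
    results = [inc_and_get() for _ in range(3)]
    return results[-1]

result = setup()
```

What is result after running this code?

Step 1: index = 41.
Step 2: Three calls to inc_and_get(), each adding 3.
Step 3: Last value = 41 + 3 * 3 = 50

The answer is 50.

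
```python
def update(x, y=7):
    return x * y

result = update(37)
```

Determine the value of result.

Step 1: update(37) uses default y = 7.
Step 2: Returns 37 * 7 = 259.
Step 3: result = 259

The answer is 259.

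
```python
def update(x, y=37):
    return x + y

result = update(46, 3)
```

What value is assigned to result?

Step 1: update(46, 3) overrides default y with 3.
Step 2: Returns 46 + 3 = 49.
Step 3: result = 49

The answer is 49.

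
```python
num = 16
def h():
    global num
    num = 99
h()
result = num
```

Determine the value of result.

Step 1: num = 16 globally.
Step 2: h() declares global num and sets it to 99.
Step 3: After h(), global num = 99. result = 99

The answer is 99.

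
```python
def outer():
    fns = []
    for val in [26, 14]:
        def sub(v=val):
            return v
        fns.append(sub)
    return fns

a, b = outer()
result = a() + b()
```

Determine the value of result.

Step 1: Default argument v=val captures val at each iteration.
Step 2: a() returns 26 (captured at first iteration), b() returns 14 (captured at second).
Step 3: result = 26 + 14 = 40

The answer is 40.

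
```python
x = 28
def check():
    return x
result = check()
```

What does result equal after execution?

Step 1: x = 28 is defined in the global scope.
Step 2: check() looks up x. No local x exists, so Python checks the global scope via LEGB rule and finds x = 28.
Step 3: result = 28

The answer is 28.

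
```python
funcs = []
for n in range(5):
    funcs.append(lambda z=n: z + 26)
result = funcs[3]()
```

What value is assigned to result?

Step 1: Default argument z=n captures n's value at definition time.
Step 2: funcs[3] was defined when n = 3, so z defaults to 3.
Step 3: result = 3 + 26 = 29 (default arg fixes the late binding issue)

The answer is 29.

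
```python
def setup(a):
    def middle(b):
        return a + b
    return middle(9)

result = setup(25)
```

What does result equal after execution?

Step 1: setup(25) passes a = 25.
Step 2: middle(9) has b = 9, reads a = 25 from enclosing.
Step 3: result = 25 + 9 = 34

The answer is 34.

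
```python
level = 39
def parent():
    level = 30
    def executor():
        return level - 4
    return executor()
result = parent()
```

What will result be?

Step 1: parent() shadows global level with level = 30.
Step 2: executor() finds level = 30 in enclosing scope, computes 30 - 4 = 26.
Step 3: result = 26

The answer is 26.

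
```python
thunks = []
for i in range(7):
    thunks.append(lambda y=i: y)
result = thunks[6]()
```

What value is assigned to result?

Step 1: Default argument y=i captures i's value at each iteration.
Step 2: thunks[6] captured y = 6 when i was 6.
Step 3: result = 6

The answer is 6.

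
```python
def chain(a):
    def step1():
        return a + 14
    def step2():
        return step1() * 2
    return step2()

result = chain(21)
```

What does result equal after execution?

Step 1: chain(21) captures a = 21.
Step 2: step2() calls step1() which returns 21 + 14 = 35.
Step 3: step2() returns 35 * 2 = 70

The answer is 70.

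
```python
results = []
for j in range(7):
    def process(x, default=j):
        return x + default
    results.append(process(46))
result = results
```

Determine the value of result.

Step 1: Default argument default=j is evaluated at function definition time.
Step 2: Each iteration creates process with default = current j value.
Step 3: process(46) returns 46 + default. results = [46, 47, 48, 49, 50, 51, 52]

The answer is [46, 47, 48, 49, 50, 51, 52].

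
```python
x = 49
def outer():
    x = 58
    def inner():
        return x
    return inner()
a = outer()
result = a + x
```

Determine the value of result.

Step 1: outer() has local x = 58. inner() reads from enclosing.
Step 2: outer() returns 58. Global x = 49 unchanged.
Step 3: result = 58 + 49 = 107

The answer is 107.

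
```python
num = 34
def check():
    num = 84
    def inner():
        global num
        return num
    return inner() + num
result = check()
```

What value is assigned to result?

Step 1: Global num = 34. check() shadows with local num = 84.
Step 2: inner() uses global keyword, so inner() returns global num = 34.
Step 3: check() returns 34 + 84 = 118

The answer is 118.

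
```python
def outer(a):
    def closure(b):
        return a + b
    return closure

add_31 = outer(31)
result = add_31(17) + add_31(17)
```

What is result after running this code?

Step 1: add_31 captures a = 31.
Step 2: add_31(17) = 31 + 17 = 48, called twice.
Step 3: result = 48 + 48 = 96

The answer is 96.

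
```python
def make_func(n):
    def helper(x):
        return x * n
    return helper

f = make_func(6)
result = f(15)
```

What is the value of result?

Step 1: make_func(6) creates a closure capturing n = 6.
Step 2: f(15) computes 15 * 6 = 90.
Step 3: result = 90

The answer is 90.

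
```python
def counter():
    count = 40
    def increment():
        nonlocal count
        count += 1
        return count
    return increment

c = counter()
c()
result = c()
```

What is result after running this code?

Step 1: counter() creates closure with count = 40.
Step 2: Each c() call increments count via nonlocal. After 2 calls: 40 + 2 = 42.
Step 3: result = 42

The answer is 42.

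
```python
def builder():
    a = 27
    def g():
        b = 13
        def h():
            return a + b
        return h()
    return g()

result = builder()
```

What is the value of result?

Step 1: builder() defines a = 27. g() defines b = 13.
Step 2: h() accesses both from enclosing scopes: a = 27, b = 13.
Step 3: result = 27 + 13 = 40

The answer is 40.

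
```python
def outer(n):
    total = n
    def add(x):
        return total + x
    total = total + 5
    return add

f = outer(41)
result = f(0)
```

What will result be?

Step 1: outer(41) sets total = 41, then total = 41 + 5 = 46.
Step 2: Closures capture by reference, so add sees total = 46.
Step 3: f(0) returns 46 + 0 = 46

The answer is 46.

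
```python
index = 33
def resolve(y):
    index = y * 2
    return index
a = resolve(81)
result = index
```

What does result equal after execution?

Step 1: Global index = 33.
Step 2: resolve(81) creates local index = 81 * 2 = 162.
Step 3: Global index unchanged because no global keyword. result = 33

The answer is 33.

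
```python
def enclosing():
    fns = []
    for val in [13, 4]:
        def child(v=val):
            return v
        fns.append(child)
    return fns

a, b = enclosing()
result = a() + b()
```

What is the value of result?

Step 1: Default argument v=val captures val at each iteration.
Step 2: a() returns 13 (captured at first iteration), b() returns 4 (captured at second).
Step 3: result = 13 + 4 = 17

The answer is 17.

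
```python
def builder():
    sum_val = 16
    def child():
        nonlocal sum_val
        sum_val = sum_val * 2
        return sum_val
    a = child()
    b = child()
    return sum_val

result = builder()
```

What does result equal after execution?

Step 1: sum_val starts at 16.
Step 2: First child(): sum_val = 16 * 2 = 32.
Step 3: Second child(): sum_val = 32 * 2 = 64.
Step 4: result = 64

The answer is 64.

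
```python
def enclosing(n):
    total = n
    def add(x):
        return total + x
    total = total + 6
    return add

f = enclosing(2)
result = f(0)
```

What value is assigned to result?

Step 1: enclosing(2) sets total = 2, then total = 2 + 6 = 8.
Step 2: Closures capture by reference, so add sees total = 8.
Step 3: f(0) returns 8 + 0 = 8

The answer is 8.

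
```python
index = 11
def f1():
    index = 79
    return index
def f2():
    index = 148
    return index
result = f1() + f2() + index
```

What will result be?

Step 1: Each function shadows global index with its own local.
Step 2: f1() returns 79, f2() returns 148.
Step 3: Global index = 11 is unchanged. result = 79 + 148 + 11 = 238

The answer is 238.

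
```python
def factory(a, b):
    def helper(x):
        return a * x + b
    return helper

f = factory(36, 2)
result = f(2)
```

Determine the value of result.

Step 1: factory(36, 2) captures a = 36, b = 2.
Step 2: f(2) computes 36 * 2 + 2 = 74.
Step 3: result = 74

The answer is 74.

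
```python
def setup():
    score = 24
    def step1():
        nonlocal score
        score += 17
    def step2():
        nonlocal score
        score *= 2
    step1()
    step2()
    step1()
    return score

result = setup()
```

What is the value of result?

Step 1: score = 24.
Step 2: step1(): score = 24 + 17 = 41.
Step 3: step2(): score = 41 * 2 = 82.
Step 4: step1(): score = 82 + 17 = 99. result = 99

The answer is 99.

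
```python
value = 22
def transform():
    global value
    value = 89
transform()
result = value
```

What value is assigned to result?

Step 1: value = 22 globally.
Step 2: transform() declares global value and sets it to 89.
Step 3: After transform(), global value = 89. result = 89

The answer is 89.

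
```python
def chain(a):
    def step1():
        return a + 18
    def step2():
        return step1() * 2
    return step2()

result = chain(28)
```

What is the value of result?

Step 1: chain(28) captures a = 28.
Step 2: step2() calls step1() which returns 28 + 18 = 46.
Step 3: step2() returns 46 * 2 = 92

The answer is 92.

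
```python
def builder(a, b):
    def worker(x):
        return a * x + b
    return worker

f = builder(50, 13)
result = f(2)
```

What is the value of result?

Step 1: builder(50, 13) captures a = 50, b = 13.
Step 2: f(2) computes 50 * 2 + 13 = 113.
Step 3: result = 113

The answer is 113.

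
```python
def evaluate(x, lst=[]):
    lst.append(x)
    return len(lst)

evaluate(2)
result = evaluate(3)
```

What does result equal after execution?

Step 1: Mutable default list persists between calls.
Step 2: First call: lst = [2], len = 1. Second call: lst = [2, 3], len = 2.
Step 3: result = 2

The answer is 2.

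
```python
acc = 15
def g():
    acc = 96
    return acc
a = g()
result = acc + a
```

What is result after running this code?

Step 1: Global acc = 15. g() returns local acc = 96.
Step 2: a = 96. Global acc still = 15.
Step 3: result = 15 + 96 = 111

The answer is 111.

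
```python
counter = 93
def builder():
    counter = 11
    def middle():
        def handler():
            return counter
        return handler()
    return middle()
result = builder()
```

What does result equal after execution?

Step 1: builder() defines counter = 11. middle() and handler() have no local counter.
Step 2: handler() checks local (none), enclosing middle() (none), enclosing builder() and finds counter = 11.
Step 3: result = 11

The answer is 11.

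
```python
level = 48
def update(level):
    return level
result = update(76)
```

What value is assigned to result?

Step 1: Global level = 48.
Step 2: update(76) takes parameter level = 76, which shadows the global.
Step 3: result = 76

The answer is 76.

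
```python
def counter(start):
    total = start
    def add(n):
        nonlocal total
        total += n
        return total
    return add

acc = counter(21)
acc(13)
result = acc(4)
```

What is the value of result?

Step 1: counter(21) creates closure with total = 21.
Step 2: First acc(13): total = 21 + 13 = 34.
Step 3: Second acc(4): total = 34 + 4 = 38. result = 38

The answer is 38.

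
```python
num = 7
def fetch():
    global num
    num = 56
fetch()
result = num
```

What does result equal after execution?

Step 1: num = 7 globally.
Step 2: fetch() declares global num and sets it to 56.
Step 3: After fetch(), global num = 56. result = 56

The answer is 56.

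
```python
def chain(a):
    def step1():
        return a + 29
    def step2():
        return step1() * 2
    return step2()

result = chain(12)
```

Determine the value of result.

Step 1: chain(12) captures a = 12.
Step 2: step2() calls step1() which returns 12 + 29 = 41.
Step 3: step2() returns 41 * 2 = 82

The answer is 82.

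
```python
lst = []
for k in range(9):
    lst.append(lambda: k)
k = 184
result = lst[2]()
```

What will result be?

Step 1: Lambdas capture the variable k by reference, not by value.
Step 2: After the loop, k is reassigned to 184.
Step 3: lst[2]() looks up the current k = 184. result = 184

The answer is 184.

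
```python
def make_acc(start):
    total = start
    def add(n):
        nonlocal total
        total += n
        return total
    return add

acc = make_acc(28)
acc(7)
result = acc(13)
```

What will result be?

Step 1: make_acc(28) creates closure with total = 28.
Step 2: First acc(7): total = 28 + 7 = 35.
Step 3: Second acc(13): total = 35 + 13 = 48. result = 48

The answer is 48.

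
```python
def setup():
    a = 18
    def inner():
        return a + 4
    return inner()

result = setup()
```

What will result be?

Step 1: setup() defines a = 18.
Step 2: inner() reads a = 18 from enclosing scope, returns 18 + 4 = 22.
Step 3: result = 22

The answer is 22.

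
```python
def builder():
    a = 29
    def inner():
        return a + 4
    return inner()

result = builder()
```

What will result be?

Step 1: builder() defines a = 29.
Step 2: inner() reads a = 29 from enclosing scope, returns 29 + 4 = 33.
Step 3: result = 33

The answer is 33.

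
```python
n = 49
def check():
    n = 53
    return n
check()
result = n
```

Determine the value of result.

Step 1: n = 49 globally.
Step 2: check() creates a LOCAL n = 53 (no global keyword!).
Step 3: The global n is unchanged. result = 49

The answer is 49.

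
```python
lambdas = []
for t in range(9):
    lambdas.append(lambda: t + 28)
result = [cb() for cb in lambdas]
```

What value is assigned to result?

Step 1: All lambdas capture t by reference. After the loop, t = 8.
Step 2: Each call returns 8 + 28 = 36.
Step 3: result = [36, 36, 36, 36, 36, 36, 36, 36, 36]

The answer is [36, 36, 36, 36, 36, 36, 36, 36, 36].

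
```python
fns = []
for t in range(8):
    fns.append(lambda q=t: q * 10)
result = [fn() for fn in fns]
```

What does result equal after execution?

Step 1: Default arg q=t captures t at each iteration.
Step 2: fns[k] has q defaulting to k, returns k * 10.
Step 3: result = [0, 10, 20, 30, 40, 50, 60, 70]

The answer is [0, 10, 20, 30, 40, 50, 60, 70].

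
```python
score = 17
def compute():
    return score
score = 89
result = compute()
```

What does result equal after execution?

Step 1: score is first set to 17, then reassigned to 89.
Step 2: compute() is called after the reassignment, so it looks up the current global score = 89.
Step 3: result = 89

The answer is 89.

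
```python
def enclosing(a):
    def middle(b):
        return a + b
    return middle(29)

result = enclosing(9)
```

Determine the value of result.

Step 1: enclosing(9) passes a = 9.
Step 2: middle(29) has b = 29, reads a = 9 from enclosing.
Step 3: result = 9 + 29 = 38

The answer is 38.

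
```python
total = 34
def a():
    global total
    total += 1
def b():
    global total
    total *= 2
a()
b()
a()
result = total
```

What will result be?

Step 1: total = 34.
Step 2: a(): total = 34 + 1 = 35.
Step 3: b(): total = 35 * 2 = 70.
Step 4: a(): total = 70 + 1 = 71

The answer is 71.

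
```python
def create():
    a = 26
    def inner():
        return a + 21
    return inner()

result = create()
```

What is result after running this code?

Step 1: create() defines a = 26.
Step 2: inner() reads a = 26 from enclosing scope, returns 26 + 21 = 47.
Step 3: result = 47

The answer is 47.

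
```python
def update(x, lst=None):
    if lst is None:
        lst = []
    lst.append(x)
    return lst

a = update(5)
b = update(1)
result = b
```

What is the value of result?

Step 1: None default with guard creates a NEW list each call.
Step 2: a = [5] (fresh list). b = [1] (another fresh list).
Step 3: result = [1] (this is the fix for mutable default)

The answer is [1].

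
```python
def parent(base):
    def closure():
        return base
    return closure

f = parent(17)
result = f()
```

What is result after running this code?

Step 1: parent(17) creates closure capturing base = 17.
Step 2: f() returns the captured base = 17.
Step 3: result = 17

The answer is 17.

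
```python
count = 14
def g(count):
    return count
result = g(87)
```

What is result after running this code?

Step 1: Global count = 14.
Step 2: g(87) takes parameter count = 87, which shadows the global.
Step 3: result = 87

The answer is 87.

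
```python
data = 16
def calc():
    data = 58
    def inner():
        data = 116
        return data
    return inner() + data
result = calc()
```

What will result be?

Step 1: calc() has local data = 58. inner() has local data = 116.
Step 2: inner() returns its local data = 116.
Step 3: calc() returns 116 + its own data (58) = 174

The answer is 174.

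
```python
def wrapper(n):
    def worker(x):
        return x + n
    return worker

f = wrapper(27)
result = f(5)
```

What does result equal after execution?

Step 1: wrapper(27) creates a closure that captures n = 27.
Step 2: f(5) calls the closure with x = 5, returning 5 + 27 = 32.
Step 3: result = 32

The answer is 32.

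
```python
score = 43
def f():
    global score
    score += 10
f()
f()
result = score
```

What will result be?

Step 1: score = 43.
Step 2: First f(): score = 43 + 10 = 53.
Step 3: Second f(): score = 53 + 10 = 63. result = 63

The answer is 63.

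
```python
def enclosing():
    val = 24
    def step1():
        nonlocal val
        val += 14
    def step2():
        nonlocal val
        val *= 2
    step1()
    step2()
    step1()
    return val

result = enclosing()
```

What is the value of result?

Step 1: val = 24.
Step 2: step1(): val = 24 + 14 = 38.
Step 3: step2(): val = 38 * 2 = 76.
Step 4: step1(): val = 76 + 14 = 90. result = 90

The answer is 90.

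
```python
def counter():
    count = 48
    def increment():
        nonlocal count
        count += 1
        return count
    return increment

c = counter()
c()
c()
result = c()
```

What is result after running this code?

Step 1: counter() creates closure with count = 48.
Step 2: Each c() call increments count via nonlocal. After 3 calls: 48 + 3 = 51.
Step 3: result = 51

The answer is 51.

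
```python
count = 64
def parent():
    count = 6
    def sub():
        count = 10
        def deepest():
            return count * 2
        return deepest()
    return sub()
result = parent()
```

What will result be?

Step 1: deepest() looks up count through LEGB: not local, finds count = 10 in enclosing sub().
Step 2: Returns 10 * 2 = 20.
Step 3: result = 20

The answer is 20.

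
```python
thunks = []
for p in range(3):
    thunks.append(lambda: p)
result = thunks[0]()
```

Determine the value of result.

Step 1: The loop creates 3 lambdas, all referencing the same variable p.
Step 2: After the loop, p = 2 (final value).
Step 3: thunks[0]() looks up p at call time and finds 2. This is the late binding gotcha. result = 2

The answer is 2.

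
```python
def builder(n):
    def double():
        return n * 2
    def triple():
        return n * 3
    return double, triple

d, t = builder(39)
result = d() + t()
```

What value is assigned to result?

Step 1: Both closures capture the same n = 39.
Step 2: d() = 39 * 2 = 78, t() = 39 * 3 = 117.
Step 3: result = 78 + 117 = 195

The answer is 195.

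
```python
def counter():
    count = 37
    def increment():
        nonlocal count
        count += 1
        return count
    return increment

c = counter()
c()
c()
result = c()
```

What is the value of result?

Step 1: counter() creates closure with count = 37.
Step 2: Each c() call increments count via nonlocal. After 3 calls: 37 + 3 = 40.
Step 3: result = 40

The answer is 40.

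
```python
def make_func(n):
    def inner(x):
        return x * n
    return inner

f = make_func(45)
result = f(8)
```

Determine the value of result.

Step 1: make_func(45) creates a closure capturing n = 45.
Step 2: f(8) computes 8 * 45 = 360.
Step 3: result = 360

The answer is 360.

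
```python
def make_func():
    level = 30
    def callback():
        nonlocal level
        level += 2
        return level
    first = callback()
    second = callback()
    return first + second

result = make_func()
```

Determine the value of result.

Step 1: level starts at 30.
Step 2: First call: level = 30 + 2 = 32, returns 32.
Step 3: Second call: level = 32 + 2 = 34, returns 34.
Step 4: result = 32 + 34 = 66

The answer is 66.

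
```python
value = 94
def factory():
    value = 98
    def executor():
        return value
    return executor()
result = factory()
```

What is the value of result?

Step 1: value = 94 globally, but factory() defines value = 98 locally.
Step 2: executor() looks up value. Not in local scope, so checks enclosing scope (factory) and finds value = 98.
Step 3: result = 98

The answer is 98.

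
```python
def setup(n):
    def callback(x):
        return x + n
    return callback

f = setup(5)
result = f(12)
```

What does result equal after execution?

Step 1: setup(5) creates a closure that captures n = 5.
Step 2: f(12) calls the closure with x = 12, returning 12 + 5 = 17.
Step 3: result = 17

The answer is 17.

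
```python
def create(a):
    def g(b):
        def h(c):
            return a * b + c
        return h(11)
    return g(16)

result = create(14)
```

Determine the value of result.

Step 1: a = 14, b = 16, c = 11.
Step 2: h() computes a * b + c = 14 * 16 + 11 = 235.
Step 3: result = 235

The answer is 235.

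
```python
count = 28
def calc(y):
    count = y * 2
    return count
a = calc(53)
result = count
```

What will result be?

Step 1: Global count = 28.
Step 2: calc(53) creates local count = 53 * 2 = 106.
Step 3: Global count unchanged because no global keyword. result = 28

The answer is 28.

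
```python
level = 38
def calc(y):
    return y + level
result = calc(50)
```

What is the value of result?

Step 1: level = 38 is defined globally.
Step 2: calc(50) uses parameter y = 50 and looks up level from global scope = 38.
Step 3: result = 50 + 38 = 88

The answer is 88.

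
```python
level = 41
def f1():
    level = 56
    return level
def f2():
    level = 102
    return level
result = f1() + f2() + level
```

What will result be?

Step 1: Each function shadows global level with its own local.
Step 2: f1() returns 56, f2() returns 102.
Step 3: Global level = 41 is unchanged. result = 56 + 102 + 41 = 199

The answer is 199.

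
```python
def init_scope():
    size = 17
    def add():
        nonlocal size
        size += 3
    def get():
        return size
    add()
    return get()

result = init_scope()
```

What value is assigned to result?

Step 1: size = 17. add() modifies it via nonlocal, get() reads it.
Step 2: add() makes size = 17 + 3 = 20.
Step 3: get() returns 20. result = 20

The answer is 20.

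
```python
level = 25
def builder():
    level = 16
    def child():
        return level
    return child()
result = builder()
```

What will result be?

Step 1: level = 25 globally, but builder() defines level = 16 locally.
Step 2: child() looks up level. Not in local scope, so checks enclosing scope (builder) and finds level = 16.
Step 3: result = 16

The answer is 16.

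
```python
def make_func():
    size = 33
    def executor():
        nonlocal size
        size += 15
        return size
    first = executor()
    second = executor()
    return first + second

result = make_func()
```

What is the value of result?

Step 1: size starts at 33.
Step 2: First call: size = 33 + 15 = 48, returns 48.
Step 3: Second call: size = 48 + 15 = 63, returns 63.
Step 4: result = 48 + 63 = 111

The answer is 111.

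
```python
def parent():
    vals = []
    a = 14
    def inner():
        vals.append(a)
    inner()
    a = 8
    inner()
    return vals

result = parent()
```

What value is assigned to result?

Step 1: a = 14. inner() appends current a to vals.
Step 2: First inner(): appends 14. Then a = 8.
Step 3: Second inner(): appends 8 (closure sees updated a). result = [14, 8]

The answer is [14, 8].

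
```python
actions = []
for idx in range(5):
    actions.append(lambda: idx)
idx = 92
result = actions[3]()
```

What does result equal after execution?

Step 1: Lambdas capture the variable idx by reference, not by value.
Step 2: After the loop, idx is reassigned to 92.
Step 3: actions[3]() looks up the current idx = 92. result = 92

The answer is 92.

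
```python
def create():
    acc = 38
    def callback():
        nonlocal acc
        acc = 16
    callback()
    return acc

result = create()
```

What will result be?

Step 1: create() sets acc = 38.
Step 2: callback() uses nonlocal to reassign acc = 16.
Step 3: result = 16

The answer is 16.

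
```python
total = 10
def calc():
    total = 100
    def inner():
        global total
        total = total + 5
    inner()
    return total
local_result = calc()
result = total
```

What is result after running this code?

Step 1: Global total = 10. calc() creates local total = 100.
Step 2: inner() declares global total and adds 5: global total = 10 + 5 = 15.
Step 3: calc() returns its local total = 100 (unaffected by inner).
Step 4: result = global total = 15

The answer is 15.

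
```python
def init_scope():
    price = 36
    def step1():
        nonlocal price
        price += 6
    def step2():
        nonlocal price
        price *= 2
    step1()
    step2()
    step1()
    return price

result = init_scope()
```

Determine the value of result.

Step 1: price = 36.
Step 2: step1(): price = 36 + 6 = 42.
Step 3: step2(): price = 42 * 2 = 84.
Step 4: step1(): price = 84 + 6 = 90. result = 90

The answer is 90.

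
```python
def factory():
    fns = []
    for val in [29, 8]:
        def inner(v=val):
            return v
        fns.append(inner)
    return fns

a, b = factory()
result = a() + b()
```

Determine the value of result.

Step 1: Default argument v=val captures val at each iteration.
Step 2: a() returns 29 (captured at first iteration), b() returns 8 (captured at second).
Step 3: result = 29 + 8 = 37

The answer is 37.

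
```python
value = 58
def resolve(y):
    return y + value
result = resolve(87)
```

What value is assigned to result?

Step 1: value = 58 is defined globally.
Step 2: resolve(87) uses parameter y = 87 and looks up value from global scope = 58.
Step 3: result = 87 + 58 = 145

The answer is 145.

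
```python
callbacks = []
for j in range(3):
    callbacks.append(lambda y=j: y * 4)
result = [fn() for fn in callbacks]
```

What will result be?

Step 1: Default arg y=j captures j at each iteration.
Step 2: callbacks[k] has y defaulting to k, returns k * 4.
Step 3: result = [0, 4, 8]

The answer is [0, 4, 8].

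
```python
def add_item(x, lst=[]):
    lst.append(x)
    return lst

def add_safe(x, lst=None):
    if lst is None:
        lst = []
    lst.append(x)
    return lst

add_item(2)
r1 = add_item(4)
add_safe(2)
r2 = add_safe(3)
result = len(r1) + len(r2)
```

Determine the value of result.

Step 1: add_item shares mutable default: after 2 calls, lst = [2, 4], len = 2.
Step 2: add_safe creates fresh list each time: r2 = [3], len = 1.
Step 3: result = 2 + 1 = 3

The answer is 3.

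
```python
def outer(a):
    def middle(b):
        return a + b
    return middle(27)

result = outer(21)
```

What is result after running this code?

Step 1: outer(21) passes a = 21.
Step 2: middle(27) has b = 27, reads a = 21 from enclosing.
Step 3: result = 21 + 27 = 48

The answer is 48.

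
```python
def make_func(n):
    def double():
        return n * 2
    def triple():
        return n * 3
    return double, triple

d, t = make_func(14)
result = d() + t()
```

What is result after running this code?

Step 1: Both closures capture the same n = 14.
Step 2: d() = 14 * 2 = 28, t() = 14 * 3 = 42.
Step 3: result = 28 + 42 = 70

The answer is 70.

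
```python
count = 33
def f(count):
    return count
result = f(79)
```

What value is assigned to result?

Step 1: Global count = 33.
Step 2: f(79) takes parameter count = 79, which shadows the global.
Step 3: result = 79

The answer is 79.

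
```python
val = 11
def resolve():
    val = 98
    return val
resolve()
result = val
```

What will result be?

Step 1: val = 11 globally.
Step 2: resolve() creates a LOCAL val = 98 (no global keyword!).
Step 3: The global val is unchanged. result = 11

The answer is 11.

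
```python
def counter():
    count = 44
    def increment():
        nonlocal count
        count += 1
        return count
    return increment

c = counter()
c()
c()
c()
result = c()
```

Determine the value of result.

Step 1: counter() creates closure with count = 44.
Step 2: Each c() call increments count via nonlocal. After 4 calls: 44 + 4 = 48.
Step 3: result = 48

The answer is 48.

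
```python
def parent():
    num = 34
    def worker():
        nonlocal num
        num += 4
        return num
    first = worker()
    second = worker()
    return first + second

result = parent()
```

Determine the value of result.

Step 1: num starts at 34.
Step 2: First call: num = 34 + 4 = 38, returns 38.
Step 3: Second call: num = 38 + 4 = 42, returns 42.
Step 4: result = 38 + 42 = 80

The answer is 80.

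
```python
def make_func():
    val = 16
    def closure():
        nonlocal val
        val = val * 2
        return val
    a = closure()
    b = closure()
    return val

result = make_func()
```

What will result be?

Step 1: val starts at 16.
Step 2: First closure(): val = 16 * 2 = 32.
Step 3: Second closure(): val = 32 * 2 = 64.
Step 4: result = 64

The answer is 64.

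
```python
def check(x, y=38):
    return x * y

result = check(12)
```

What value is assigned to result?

Step 1: check(12) uses default y = 38.
Step 2: Returns 12 * 38 = 456.
Step 3: result = 456

The answer is 456.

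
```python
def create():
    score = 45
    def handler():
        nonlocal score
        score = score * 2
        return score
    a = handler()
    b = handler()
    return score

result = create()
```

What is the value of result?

Step 1: score starts at 45.
Step 2: First handler(): score = 45 * 2 = 90.
Step 3: Second handler(): score = 90 * 2 = 180.
Step 4: result = 180

The answer is 180.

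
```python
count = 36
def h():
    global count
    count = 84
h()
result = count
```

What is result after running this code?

Step 1: count = 36 globally.
Step 2: h() declares global count and sets it to 84.
Step 3: After h(), global count = 84. result = 84

The answer is 84.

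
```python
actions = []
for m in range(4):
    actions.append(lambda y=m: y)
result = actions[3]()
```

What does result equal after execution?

Step 1: Default argument y=m captures m's value at each iteration.
Step 2: actions[3] captured y = 3 when m was 3.
Step 3: result = 3

The answer is 3.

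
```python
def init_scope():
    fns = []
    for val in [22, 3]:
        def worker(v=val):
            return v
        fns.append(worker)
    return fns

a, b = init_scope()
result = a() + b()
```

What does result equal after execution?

Step 1: Default argument v=val captures val at each iteration.
Step 2: a() returns 22 (captured at first iteration), b() returns 3 (captured at second).
Step 3: result = 22 + 3 = 25

The answer is 25.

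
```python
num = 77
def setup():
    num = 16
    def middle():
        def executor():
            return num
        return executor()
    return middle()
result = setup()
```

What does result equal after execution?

Step 1: setup() defines num = 16. middle() and executor() have no local num.
Step 2: executor() checks local (none), enclosing middle() (none), enclosing setup() and finds num = 16.
Step 3: result = 16

The answer is 16.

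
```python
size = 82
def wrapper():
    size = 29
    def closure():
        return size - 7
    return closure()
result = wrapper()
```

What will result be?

Step 1: wrapper() shadows global size with size = 29.
Step 2: closure() finds size = 29 in enclosing scope, computes 29 - 7 = 22.
Step 3: result = 22

The answer is 22.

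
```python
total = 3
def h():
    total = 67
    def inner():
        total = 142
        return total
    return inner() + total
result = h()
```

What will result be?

Step 1: h() has local total = 67. inner() has local total = 142.
Step 2: inner() returns its local total = 142.
Step 3: h() returns 142 + its own total (67) = 209

The answer is 209.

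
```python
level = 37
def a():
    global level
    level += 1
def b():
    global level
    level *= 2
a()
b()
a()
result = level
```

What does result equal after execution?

Step 1: level = 37.
Step 2: a(): level = 37 + 1 = 38.
Step 3: b(): level = 38 * 2 = 76.
Step 4: a(): level = 76 + 1 = 77

The answer is 77.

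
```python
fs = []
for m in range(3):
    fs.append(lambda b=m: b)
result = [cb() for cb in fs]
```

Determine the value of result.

Step 1: Default arg b=m captures m at each iteration.
Step 2: Each lambda has its own default: 0, 1, ..., 2.
Step 3: result = [0, 1, 2]

The answer is [0, 1, 2].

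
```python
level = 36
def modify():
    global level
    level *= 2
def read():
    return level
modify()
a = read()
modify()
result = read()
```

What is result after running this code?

Step 1: level = 36.
Step 2: First modify(): level = 36 * 2 = 72.
Step 3: Second modify(): level = 72 * 2 = 144.
Step 4: read() returns 144

The answer is 144.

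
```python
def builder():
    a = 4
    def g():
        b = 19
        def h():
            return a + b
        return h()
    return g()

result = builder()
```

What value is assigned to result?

Step 1: builder() defines a = 4. g() defines b = 19.
Step 2: h() accesses both from enclosing scopes: a = 4, b = 19.
Step 3: result = 4 + 19 = 23

The answer is 23.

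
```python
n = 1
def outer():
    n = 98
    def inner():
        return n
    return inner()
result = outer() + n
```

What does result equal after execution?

Step 1: Global n = 1. outer() shadows with n = 98.
Step 2: inner() returns enclosing n = 98. outer() = 98.
Step 3: result = 98 + global n (1) = 99

The answer is 99.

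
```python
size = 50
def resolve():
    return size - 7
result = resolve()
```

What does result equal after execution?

Step 1: size = 50 is defined globally.
Step 2: resolve() looks up size from global scope = 50, then computes 50 - 7 = 43.
Step 3: result = 43

The answer is 43.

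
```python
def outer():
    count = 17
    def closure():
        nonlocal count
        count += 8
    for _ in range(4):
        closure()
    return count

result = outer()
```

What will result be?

Step 1: count = 17.
Step 2: closure() is called 4 times in a loop, each adding 8 via nonlocal.
Step 3: count = 17 + 8 * 4 = 49

The answer is 49.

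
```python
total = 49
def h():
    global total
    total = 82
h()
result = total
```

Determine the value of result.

Step 1: total = 49 globally.
Step 2: h() declares global total and sets it to 82.
Step 3: After h(), global total = 82. result = 82

The answer is 82.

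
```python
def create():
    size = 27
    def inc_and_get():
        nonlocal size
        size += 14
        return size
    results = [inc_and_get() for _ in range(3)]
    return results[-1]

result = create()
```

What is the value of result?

Step 1: size = 27.
Step 2: Three calls to inc_and_get(), each adding 14.
Step 3: Last value = 27 + 14 * 3 = 69

The answer is 69.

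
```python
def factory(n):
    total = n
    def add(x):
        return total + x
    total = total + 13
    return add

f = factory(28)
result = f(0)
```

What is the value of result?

Step 1: factory(28) sets total = 28, then total = 28 + 13 = 41.
Step 2: Closures capture by reference, so add sees total = 41.
Step 3: f(0) returns 41 + 0 = 41

The answer is 41.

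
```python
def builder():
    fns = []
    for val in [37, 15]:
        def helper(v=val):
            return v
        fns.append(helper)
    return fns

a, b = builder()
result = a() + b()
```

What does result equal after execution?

Step 1: Default argument v=val captures val at each iteration.
Step 2: a() returns 37 (captured at first iteration), b() returns 15 (captured at second).
Step 3: result = 37 + 15 = 52

The answer is 52.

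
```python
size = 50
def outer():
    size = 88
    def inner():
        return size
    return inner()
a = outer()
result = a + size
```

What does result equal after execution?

Step 1: outer() has local size = 88. inner() reads from enclosing.
Step 2: outer() returns 88. Global size = 50 unchanged.
Step 3: result = 88 + 50 = 138

The answer is 138.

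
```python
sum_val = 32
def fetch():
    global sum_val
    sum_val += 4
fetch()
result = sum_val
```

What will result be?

Step 1: sum_val = 32 globally.
Step 2: fetch() modifies global sum_val: sum_val += 4 = 36.
Step 3: result = 36

The answer is 36.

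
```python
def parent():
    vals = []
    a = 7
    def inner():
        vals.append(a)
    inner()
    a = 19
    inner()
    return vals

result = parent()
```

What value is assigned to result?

Step 1: a = 7. inner() appends current a to vals.
Step 2: First inner(): appends 7. Then a = 19.
Step 3: Second inner(): appends 19 (closure sees updated a). result = [7, 19]

The answer is [7, 19].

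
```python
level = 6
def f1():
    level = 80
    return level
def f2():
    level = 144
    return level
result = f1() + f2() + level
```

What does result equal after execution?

Step 1: Each function shadows global level with its own local.
Step 2: f1() returns 80, f2() returns 144.
Step 3: Global level = 6 is unchanged. result = 80 + 144 + 6 = 230

The answer is 230.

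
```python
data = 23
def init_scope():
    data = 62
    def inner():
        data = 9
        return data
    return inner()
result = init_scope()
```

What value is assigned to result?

Step 1: Three scopes define data: global (23), init_scope (62), inner (9).
Step 2: inner() has its own local data = 9, which shadows both enclosing and global.
Step 3: result = 9 (local wins in LEGB)

The answer is 9.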